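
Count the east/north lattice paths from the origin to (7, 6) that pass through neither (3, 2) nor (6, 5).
Number of paths = 492

Inclusion–exclusion. Total paths: C(13, 7) = 1716. Through P₁: C(5, 3)·C(8, 4) = 700. Through P₂: C(11, 6)·C(2, 1) = 924. Since P₁ is strictly southwest of P₂, a monotone path through both must visit P₁ then P₂; paths through both = C(5, 3)·C(6, 3)·C(2, 1) = 400. Avoid both = 1716 − 700 − 924 + 400 = 492.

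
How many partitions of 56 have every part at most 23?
p(56, parts ≤ 23) = 483076

Use the recurrence p(n, m) = p(n, m−1) + p(n−m, m): either the largest part is < m (count p(n, m−1)) or the largest part is exactly m (remove one copy of m, count p(n−m, m)). With p(0, ·) = 1 this gives p(56, parts ≤ 23) = 483076. (By conjugating Young diagrams, this also counts partitions of 56 into at most 23 parts.)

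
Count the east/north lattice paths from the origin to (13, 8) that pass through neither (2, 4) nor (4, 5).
Number of paths = 165195

Inclusion–exclusion. Total paths: C(21, 13) = 203490. Through P₁: C(6, 2)·C(15, 11) = 20475. Through P₂: C(9, 4)·C(12, 9) = 27720. Since P₁ is strictly southwest of P₂, a monotone path through both must visit P₁ then P₂; paths through both = C(6, 2)·C(3, 2)·C(12, 9) = 9900. Avoid both = 203490 − 20475 − 27720 + 9900 = 165195.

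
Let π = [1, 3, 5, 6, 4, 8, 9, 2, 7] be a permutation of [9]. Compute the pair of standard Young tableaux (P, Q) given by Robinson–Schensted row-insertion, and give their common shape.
P = [1, 2, 4, 6, 7, 9] / [3, 8] / [5];  Q = [1, 2, 3, 4, 6, 7] / [5, 9] / [8];  common shape = (6, 2, 1)

Row-insert the values π_1, π_2, … into P one at a time, bumping the leftmost entry strictly greater than the inserted value down to the next row. The recording tableau Q records, in position (i, j), the step at which that cell was added to P.
  Insert 1 (step 1): P = [1];  Q = [1]
  Insert 3 (step 2): P = [1, 3];  Q = [1, 2]
  Insert 5 (step 3): P = [1, 3, 5];  Q = [1, 2, 3]
  Insert 6 (step 4): P = [1, 3, 5, 6];  Q = [1, 2, 3, 4]
  Insert 4 (step 5): P = [1, 3, 4, 6] / [5];  Q = [1, 2, 3, 4] / [5]
  Insert 8 (step 6): P = [1, 3, 4, 6, 8] / [5];  Q = [1, 2, 3, 4, 6] / [5]
  Insert 9 (step 7): P = [1, 3, 4, 6, 8, 9] / [5];  Q = [1, 2, 3, 4, 6, 7] / [5]
  Insert 2 (step 8): P = [1, 2, 4, 6, 8, 9] / [3] / [5];  Q = [1, 2, 3, 4, 6, 7] / [5] / [8]
  Insert 7 (step 9): P = [1, 2, 4, 6, 7, 9] / [3, 8] / [5];  Q = [1, 2, 3, 4, 6, 7] / [5, 9] / [8]
Final shape: (6, 2, 1).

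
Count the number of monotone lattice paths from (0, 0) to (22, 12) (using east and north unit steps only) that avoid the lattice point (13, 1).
Number of paths = 546002600

Total paths from (0, 0) to (22, 12): C(34, 22) = 548354040. Paths through (13, 1): (paths (0, 0) → (13, 1)) × (paths (13, 1) → (22, 12)) = C(14, 13) · C(20, 9) = 14 · 167960 = 2351440. Avoidance count = 548354040 − 2351440 = 546002600.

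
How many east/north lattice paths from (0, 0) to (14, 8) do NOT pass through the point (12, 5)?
Number of paths = 257890

Total paths from (0, 0) to (14, 8): C(22, 14) = 319770. Paths through (12, 5): (paths (0, 0) → (12, 5)) × (paths (12, 5) → (14, 8)) = C(17, 12) · C(5, 2) = 6188 · 10 = 61880. Avoidance count = 319770 − 61880 = 257890.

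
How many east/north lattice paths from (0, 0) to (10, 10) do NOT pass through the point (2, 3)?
Number of paths = 120406

Total paths from (0, 0) to (10, 10): C(20, 10) = 184756. Paths through (2, 3): (paths (0, 0) → (2, 3)) × (paths (2, 3) → (10, 10)) = C(5, 2) · C(15, 8) = 10 · 6435 = 64350. Avoidance count = 184756 − 64350 = 120406.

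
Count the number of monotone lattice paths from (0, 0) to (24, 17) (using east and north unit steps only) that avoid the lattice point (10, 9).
Number of paths = 122044767390

Total paths from (0, 0) to (24, 17): C(41, 24) = 151584480450. Paths through (10, 9): (paths (0, 0) → (10, 9)) × (paths (10, 9) → (24, 17)) = C(19, 10) · C(22, 14) = 92378 · 319770 = 29539713060. Avoidance count = 151584480450 − 29539713060 = 122044767390.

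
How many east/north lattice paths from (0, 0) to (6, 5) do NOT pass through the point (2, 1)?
Number of paths = 252

Total paths from (0, 0) to (6, 5): C(11, 6) = 462. Paths through (2, 1): (paths (0, 0) → (2, 1)) × (paths (2, 1) → (6, 5)) = C(3, 2) · C(8, 4) = 3 · 70 = 210. Avoidance count = 462 − 210 = 252.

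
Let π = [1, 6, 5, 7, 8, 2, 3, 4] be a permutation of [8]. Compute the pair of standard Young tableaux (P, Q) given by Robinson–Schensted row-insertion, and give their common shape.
P = [1, 2, 3, 4] / [5, 7, 8] / [6];  Q = [1, 2, 4, 5] / [3, 7, 8] / [6];  common shape = (4, 3, 1)

Row-insert the values π_1, π_2, … into P one at a time, bumping the leftmost entry strictly greater than the inserted value down to the next row. The recording tableau Q records, in position (i, j), the step at which that cell was added to P.
  Insert 1 (step 1): P = [1];  Q = [1]
  Insert 6 (step 2): P = [1, 6];  Q = [1, 2]
  Insert 5 (step 3): P = [1, 5] / [6];  Q = [1, 2] / [3]
  Insert 7 (step 4): P = [1, 5, 7] / [6];  Q = [1, 2, 4] / [3]
  Insert 8 (step 5): P = [1, 5, 7, 8] / [6];  Q = [1, 2, 4, 5] / [3]
  Insert 2 (step 6): P = [1, 2, 7, 8] / [5] / [6];  Q = [1, 2, 4, 5] / [3] / [6]
  Insert 3 (step 7): P = [1, 2, 3, 8] / [5, 7] / [6];  Q = [1, 2, 4, 5] / [3, 7] / [6]
  Insert 4 (step 8): P = [1, 2, 3, 4] / [5, 7, 8] / [6];  Q = [1, 2, 4, 5] / [3, 7, 8] / [6]
Final shape: (4, 3, 1).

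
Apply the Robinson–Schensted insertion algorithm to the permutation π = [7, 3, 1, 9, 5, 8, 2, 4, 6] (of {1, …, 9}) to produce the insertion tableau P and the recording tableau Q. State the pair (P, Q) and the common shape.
P = [1, 2, 4, 6] / [3, 5, 8] / [7, 9];  Q = [1, 4, 6, 9] / [2, 5, 8] / [3, 7];  common shape = (4, 3, 2)

Row-insert the values π_1, π_2, … into P one at a time, bumping the leftmost entry strictly greater than the inserted value down to the next row. The recording tableau Q records, in position (i, j), the step at which that cell was added to P.
  Insert 7 (step 1): P = [7];  Q = [1]
  Insert 3 (step 2): P = [3] / [7];  Q = [1] / [2]
  Insert 1 (step 3): P = [1] / [3] / [7];  Q = [1] / [2] / [3]
  Insert 9 (step 4): P = [1, 9] / [3] / [7];  Q = [1, 4] / [2] / [3]
  Insert 5 (step 5): P = [1, 5] / [3, 9] / [7];  Q = [1, 4] / [2, 5] / [3]
  Insert 8 (step 6): P = [1, 5, 8] / [3, 9] / [7];  Q = [1, 4, 6] / [2, 5] / [3]
  Insert 2 (step 7): P = [1, 2, 8] / [3, 5] / [7, 9];  Q = [1, 4, 6] / [2, 5] / [3, 7]
  Insert 4 (step 8): P = [1, 2, 4] / [3, 5, 8] / [7, 9];  Q = [1, 4, 6] / [2, 5, 8] / [3, 7]
  Insert 6 (step 9): P = [1, 2, 4, 6] / [3, 5, 8] / [7, 9];  Q = [1, 4, 6, 9] / [2, 5, 8] / [3, 7]
Final shape: (4, 3, 2).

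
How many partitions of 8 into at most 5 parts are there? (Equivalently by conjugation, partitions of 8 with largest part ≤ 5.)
p(8, parts ≤ 5) = 18

Partitions of 8 with all parts ≤ 5: 5+3, 5+2+1, 5+1+1+1, 4+4, 4+3+1, 4+2+2, 4+2+1+1, 4+1+1+1+1, 3+3+2, 3+3+1+1, 3+2+2+1, 3+2+1+1+1, 3+1+1+1+1+1, 2+2+2+2, 2+2+2+1+1, 2+2+1+1+1+1, 2+1+1+1+1+1+1, 1+1+1+1+1+1+1+1. Count = 18.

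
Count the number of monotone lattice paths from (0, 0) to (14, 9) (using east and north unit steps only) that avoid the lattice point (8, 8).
Number of paths = 727100

Total paths from (0, 0) to (14, 9): C(23, 14) = 817190. Paths through (8, 8): (paths (0, 0) → (8, 8)) × (paths (8, 8) → (14, 9)) = C(16, 8) · C(7, 6) = 12870 · 7 = 90090. Avoidance count = 817190 − 90090 = 727100.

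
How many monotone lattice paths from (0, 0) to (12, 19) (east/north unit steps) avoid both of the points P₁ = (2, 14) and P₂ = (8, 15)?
Number of paths = 106496985

Inclusion–exclusion. Total paths: C(31, 12) = 141120525. Through P₁: C(16, 2)·C(15, 10) = 360360. Through P₂: C(23, 8)·C(8, 4) = 34321980. Since P₁ is strictly southwest of P₂, a monotone path through both must visit P₁ then P₂; paths through both = C(16, 2)·C(7, 6)·C(8, 4) = 58800. Avoid both = 141120525 − 360360 − 34321980 + 58800 = 106496985.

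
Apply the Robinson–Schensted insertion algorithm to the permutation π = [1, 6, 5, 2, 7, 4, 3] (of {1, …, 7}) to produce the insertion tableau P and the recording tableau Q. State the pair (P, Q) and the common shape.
P = [1, 2, 3] / [4, 7] / [5] / [6];  Q = [1, 2, 5] / [3, 6] / [4] / [7];  common shape = (3, 2, 1, 1)

Row-insert the values π_1, π_2, … into P one at a time, bumping the leftmost entry strictly greater than the inserted value down to the next row. The recording tableau Q records, in position (i, j), the step at which that cell was added to P.
  Insert 1 (step 1): P = [1];  Q = [1]
  Insert 6 (step 2): P = [1, 6];  Q = [1, 2]
  Insert 5 (step 3): P = [1, 5] / [6];  Q = [1, 2] / [3]
  Insert 2 (step 4): P = [1, 2] / [5] / [6];  Q = [1, 2] / [3] / [4]
  Insert 7 (step 5): P = [1, 2, 7] / [5] / [6];  Q = [1, 2, 5] / [3] / [4]
  Insert 4 (step 6): P = [1, 2, 4] / [5, 7] / [6];  Q = [1, 2, 5] / [3, 6] / [4]
  Insert 3 (step 7): P = [1, 2, 3] / [4, 7] / [5] / [6];  Q = [1, 2, 5] / [3, 6] / [4] / [7]
Final shape: (3, 2, 1, 1).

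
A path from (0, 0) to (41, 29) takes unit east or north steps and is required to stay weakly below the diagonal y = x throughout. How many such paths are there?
Number of paths = 12535202452192780360

By the reflection principle (André's argument), the number of monotone paths to (41, 29) with n ≤ m that never go above y = x is C(70, 41) − C(70, 42) = 40498346384007444240 − 27963143931814663880 = 12535202452192780360.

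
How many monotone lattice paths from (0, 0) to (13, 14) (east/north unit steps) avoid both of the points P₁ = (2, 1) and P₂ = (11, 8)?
Number of paths = 11414532

Inclusion–exclusion. Total paths: C(27, 13) = 20058300. Through P₁: C(3, 2)·C(24, 11) = 7488432. Through P₂: C(19, 11)·C(8, 2) = 2116296. Since P₁ is strictly southwest of P₂, a monotone path through both must visit P₁ then P₂; paths through both = C(3, 2)·C(16, 9)·C(8, 2) = 960960. Avoid both = 20058300 − 7488432 − 2116296 + 960960 = 11414532.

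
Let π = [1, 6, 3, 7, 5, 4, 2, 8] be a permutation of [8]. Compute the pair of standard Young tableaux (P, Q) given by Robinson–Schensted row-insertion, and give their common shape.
P = [1, 2, 4, 8] / [3, 7] / [5] / [6];  Q = [1, 2, 4, 8] / [3, 5] / [6] / [7];  common shape = (4, 2, 1, 1)

Row-insert the values π_1, π_2, … into P one at a time, bumping the leftmost entry strictly greater than the inserted value down to the next row. The recording tableau Q records, in position (i, j), the step at which that cell was added to P.
  Insert 1 (step 1): P = [1];  Q = [1]
  Insert 6 (step 2): P = [1, 6];  Q = [1, 2]
  Insert 3 (step 3): P = [1, 3] / [6];  Q = [1, 2] / [3]
  Insert 7 (step 4): P = [1, 3, 7] / [6];  Q = [1, 2, 4] / [3]
  Insert 5 (step 5): P = [1, 3, 5] / [6, 7];  Q = [1, 2, 4] / [3, 5]
  Insert 4 (step 6): P = [1, 3, 4] / [5, 7] / [6];  Q = [1, 2, 4] / [3, 5] / [6]
  Insert 2 (step 7): P = [1, 2, 4] / [3, 7] / [5] / [6];  Q = [1, 2, 4] / [3, 5] / [6] / [7]
  Insert 8 (step 8): P = [1, 2, 4, 8] / [3, 7] / [5] / [6];  Q = [1, 2, 4, 8] / [3, 5] / [6] / [7]
Final shape: (4, 2, 1, 1).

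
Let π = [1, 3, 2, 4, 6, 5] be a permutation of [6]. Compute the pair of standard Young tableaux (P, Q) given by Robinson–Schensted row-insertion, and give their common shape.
P = [1, 2, 4, 5] / [3, 6];  Q = [1, 2, 4, 5] / [3, 6];  common shape = (4, 2)

Row-insert the values π_1, π_2, … into P one at a time, bumping the leftmost entry strictly greater than the inserted value down to the next row. The recording tableau Q records, in position (i, j), the step at which that cell was added to P.
  Insert 1 (step 1): P = [1];  Q = [1]
  Insert 3 (step 2): P = [1, 3];  Q = [1, 2]
  Insert 2 (step 3): P = [1, 2] / [3];  Q = [1, 2] / [3]
  Insert 4 (step 4): P = [1, 2, 4] / [3];  Q = [1, 2, 4] / [3]
  Insert 6 (step 5): P = [1, 2, 4, 6] / [3];  Q = [1, 2, 4, 5] / [3]
  Insert 5 (step 6): P = [1, 2, 4, 5] / [3, 6];  Q = [1, 2, 4, 5] / [3, 6]
Final shape: (4, 2).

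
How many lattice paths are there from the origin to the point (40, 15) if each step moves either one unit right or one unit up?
Number of paths = 11899700525790

A monotone lattice path from (0, 0) to (40, 15) consists of 40 east steps and 15 north steps in some order, so it is determined by which 40 of the 55 steps are east. The count is C(55, 40) = 11899700525790.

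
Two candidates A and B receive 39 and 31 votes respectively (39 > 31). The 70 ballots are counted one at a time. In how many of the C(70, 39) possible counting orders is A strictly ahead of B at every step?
Strict-lead orderings = 8161878718251577088

Total orderings of the 70 votes with 39 for A: C(70, 39) = 71416438784701299520. By the Bertrand ballot formula (Cycle Lemma / reflection principle), the number of orderings in which A is strictly ahead of B throughout is (p − q)/(p + q) · C(p + q, p) = (39 − 31)/(39 + 31) · 71416438784701299520 = 8161878718251577088.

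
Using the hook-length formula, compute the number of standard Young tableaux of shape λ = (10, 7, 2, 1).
# SYT of shape (10, 7, 2, 1) = 8268800

Hook-length formula: f^λ = n! / Π hook(c), product over all cells c of the Young diagram. For λ = (10, 7, 2, 1), n = 20 boxes. Hook lengths by row (left-to-right, top-to-bottom): [13, 11, 9, 8, 7, 6, 5, 3, 2, 1]; [9, 7, 5, 4, 3, 2, 1]; [3, 1]; [1]. Product of hooks = 294226732800. So f^λ = 20! / 294226732800 = 2432902008176640000 / 294226732800 = 8268800.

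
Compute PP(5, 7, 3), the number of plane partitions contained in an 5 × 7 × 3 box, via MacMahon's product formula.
PP(5, 7, 3) = 16195608

Evaluate the triple product over i = 1..5, j = 1..7, k = 1..3. The factors are (2/1) · (3/2) · (4/3) · (3/2) · (4/3) · (5/4) · (4/3) · (5/4) · … (105 factors total). The numerators and denominators telescope so the product is an integer; carrying out the multiplication exactly gives PP(5, 7, 3) = 16195608.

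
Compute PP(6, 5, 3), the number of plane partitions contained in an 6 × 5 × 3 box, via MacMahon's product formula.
PP(6, 5, 3) = 3737448

Evaluate the triple product over i = 1..6, j = 1..5, k = 1..3. The factors are (2/1) · (3/2) · (4/3) · (3/2) · (4/3) · (5/4) · (4/3) · (5/4) · … (90 factors total). The numerators and denominators telescope so the product is an integer; carrying out the multiplication exactly gives PP(6, 5, 3) = 3737448.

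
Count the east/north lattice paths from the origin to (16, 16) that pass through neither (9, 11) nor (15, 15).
Number of paths = 228364230

Inclusion–exclusion. Total paths: C(32, 16) = 601080390. Through P₁: C(20, 9)·C(12, 7) = 133024320. Through P₂: C(30, 15)·C(2, 1) = 310235040. Since P₁ is strictly southwest of P₂, a monotone path through both must visit P₁ then P₂; paths through both = C(20, 9)·C(10, 6)·C(2, 1) = 70543200. Avoid both = 601080390 − 133024320 − 310235040 + 70543200 = 228364230.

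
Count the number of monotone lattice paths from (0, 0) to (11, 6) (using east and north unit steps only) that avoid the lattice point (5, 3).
Number of paths = 7672

Total paths from (0, 0) to (11, 6): C(17, 11) = 12376. Paths through (5, 3): (paths (0, 0) → (5, 3)) × (paths (5, 3) → (11, 6)) = C(8, 5) · C(9, 6) = 56 · 84 = 4704. Avoidance count = 12376 − 4704 = 7672.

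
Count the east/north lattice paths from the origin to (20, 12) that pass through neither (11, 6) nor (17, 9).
Number of paths = 122151640

Inclusion–exclusion. Total paths: C(32, 20) = 225792840. Through P₁: C(17, 11)·C(15, 9) = 61941880. Through P₂: C(26, 17)·C(6, 3) = 62491000. Since P₁ is strictly southwest of P₂, a monotone path through both must visit P₁ then P₂; paths through both = C(17, 11)·C(9, 6)·C(6, 3) = 20791680. Avoid both = 225792840 − 61941880 − 62491000 + 20791680 = 122151640.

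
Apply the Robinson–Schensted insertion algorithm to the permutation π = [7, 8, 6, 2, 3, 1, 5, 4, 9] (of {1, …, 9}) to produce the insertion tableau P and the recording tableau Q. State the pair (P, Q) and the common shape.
P = [1, 3, 4, 9] / [2, 5] / [6, 8] / [7];  Q = [1, 2, 7, 9] / [3, 5] / [4, 8] / [6];  common shape = (4, 2, 2, 1)

Row-insert the values π_1, π_2, … into P one at a time, bumping the leftmost entry strictly greater than the inserted value down to the next row. The recording tableau Q records, in position (i, j), the step at which that cell was added to P.
  Insert 7 (step 1): P = [7];  Q = [1]
  Insert 8 (step 2): P = [7, 8];  Q = [1, 2]
  Insert 6 (step 3): P = [6, 8] / [7];  Q = [1, 2] / [3]
  Insert 2 (step 4): P = [2, 8] / [6] / [7];  Q = [1, 2] / [3] / [4]
  Insert 3 (step 5): P = [2, 3] / [6, 8] / [7];  Q = [1, 2] / [3, 5] / [4]
  Insert 1 (step 6): P = [1, 3] / [2, 8] / [6] / [7];  Q = [1, 2] / [3, 5] / [4] / [6]
  Insert 5 (step 7): P = [1, 3, 5] / [2, 8] / [6] / [7];  Q = [1, 2, 7] / [3, 5] / [4] / [6]
  Insert 4 (step 8): P = [1, 3, 4] / [2, 5] / [6, 8] / [7];  Q = [1, 2, 7] / [3, 5] / [4, 8] / [6]
  Insert 9 (step 9): P = [1, 3, 4, 9] / [2, 5] / [6, 8] / [7];  Q = [1, 2, 7, 9] / [3, 5] / [4, 8] / [6]
Final shape: (4, 2, 2, 1).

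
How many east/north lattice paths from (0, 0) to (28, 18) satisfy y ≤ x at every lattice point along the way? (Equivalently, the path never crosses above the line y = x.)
Number of paths = 1069258071970

By the reflection principle (André's argument), the number of monotone paths to (28, 18) with n ≤ m that never go above y = x is C(46, 28) − C(46, 29) = 2818953098830 − 1749695026860 = 1069258071970.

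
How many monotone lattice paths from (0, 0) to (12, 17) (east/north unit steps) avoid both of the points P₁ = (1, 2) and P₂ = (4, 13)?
Number of paths = 28079895

Inclusion–exclusion. Total paths: C(29, 12) = 51895935. Through P₁: C(3, 1)·C(26, 11) = 23178480. Through P₂: C(17, 4)·C(12, 8) = 1178100. Since P₁ is strictly southwest of P₂, a monotone path through both must visit P₁ then P₂; paths through both = C(3, 1)·C(14, 3)·C(12, 8) = 540540. Avoid both = 51895935 − 23178480 − 1178100 + 540540 = 28079895.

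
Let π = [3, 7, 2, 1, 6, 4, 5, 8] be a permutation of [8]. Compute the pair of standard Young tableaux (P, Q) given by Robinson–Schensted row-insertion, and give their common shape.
P = [1, 4, 5, 8] / [2, 6] / [3, 7];  Q = [1, 2, 7, 8] / [3, 5] / [4, 6];  common shape = (4, 2, 2)

Row-insert the values π_1, π_2, … into P one at a time, bumping the leftmost entry strictly greater than the inserted value down to the next row. The recording tableau Q records, in position (i, j), the step at which that cell was added to P.
  Insert 3 (step 1): P = [3];  Q = [1]
  Insert 7 (step 2): P = [3, 7];  Q = [1, 2]
  Insert 2 (step 3): P = [2, 7] / [3];  Q = [1, 2] / [3]
  Insert 1 (step 4): P = [1, 7] / [2] / [3];  Q = [1, 2] / [3] / [4]
  Insert 6 (step 5): P = [1, 6] / [2, 7] / [3];  Q = [1, 2] / [3, 5] / [4]
  Insert 4 (step 6): P = [1, 4] / [2, 6] / [3, 7];  Q = [1, 2] / [3, 5] / [4, 6]
  Insert 5 (step 7): P = [1, 4, 5] / [2, 6] / [3, 7];  Q = [1, 2, 7] / [3, 5] / [4, 6]
  Insert 8 (step 8): P = [1, 4, 5, 8] / [2, 6] / [3, 7];  Q = [1, 2, 7, 8] / [3, 5] / [4, 6]
Final shape: (4, 2, 2).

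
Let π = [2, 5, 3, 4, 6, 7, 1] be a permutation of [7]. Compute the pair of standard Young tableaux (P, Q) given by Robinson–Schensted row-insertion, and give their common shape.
P = [1, 3, 4, 6, 7] / [2] / [5];  Q = [1, 2, 4, 5, 6] / [3] / [7];  common shape = (5, 1, 1)

Row-insert the values π_1, π_2, … into P one at a time, bumping the leftmost entry strictly greater than the inserted value down to the next row. The recording tableau Q records, in position (i, j), the step at which that cell was added to P.
  Insert 2 (step 1): P = [2];  Q = [1]
  Insert 5 (step 2): P = [2, 5];  Q = [1, 2]
  Insert 3 (step 3): P = [2, 3] / [5];  Q = [1, 2] / [3]
  Insert 4 (step 4): P = [2, 3, 4] / [5];  Q = [1, 2, 4] / [3]
  Insert 6 (step 5): P = [2, 3, 4, 6] / [5];  Q = [1, 2, 4, 5] / [3]
  Insert 7 (step 6): P = [2, 3, 4, 6, 7] / [5];  Q = [1, 2, 4, 5, 6] / [3]
  Insert 1 (step 7): P = [1, 3, 4, 6, 7] / [2] / [5];  Q = [1, 2, 4, 5, 6] / [3] / [7]
Final shape: (5, 1, 1).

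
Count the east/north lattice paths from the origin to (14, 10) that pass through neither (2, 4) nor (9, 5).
Number of paths = 1208532

Inclusion–exclusion. Total paths: C(24, 14) = 1961256. Through P₁: C(6, 2)·C(18, 12) = 278460. Through P₂: C(14, 9)·C(10, 5) = 504504. Since P₁ is strictly southwest of P₂, a monotone path through both must visit P₁ then P₂; paths through both = C(6, 2)·C(8, 7)·C(10, 5) = 30240. Avoid both = 1961256 − 278460 − 504504 + 30240 = 1208532.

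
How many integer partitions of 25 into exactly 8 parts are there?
p(25, 8 parts) = 230

Partitions of n into exactly k parts are in bijection with partitions of n − k into at most k parts (subtract 1 from each part). So p(25, exactly 8) = p(17, parts ≤ 8). Computing via the recurrence p(m, j) = p(m, j−1) + p(m−j, j) gives 230.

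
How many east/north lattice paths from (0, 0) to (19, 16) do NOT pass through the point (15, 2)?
Number of paths = 4059512790

Total paths from (0, 0) to (19, 16): C(35, 19) = 4059928950. Paths through (15, 2): (paths (0, 0) → (15, 2)) × (paths (15, 2) → (19, 16)) = C(17, 15) · C(18, 4) = 136 · 3060 = 416160. Avoidance count = 4059928950 − 416160 = 4059512790.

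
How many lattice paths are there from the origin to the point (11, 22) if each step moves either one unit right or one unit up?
Number of paths = 193536720

A monotone lattice path from (0, 0) to (11, 22) consists of 11 east steps and 22 north steps in some order, so it is determined by which 11 of the 33 steps are east. The count is C(33, 11) = 193536720.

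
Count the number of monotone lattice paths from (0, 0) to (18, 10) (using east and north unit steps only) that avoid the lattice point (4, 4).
Number of paths = 10409910

Total paths from (0, 0) to (18, 10): C(28, 18) = 13123110. Paths through (4, 4): (paths (0, 0) → (4, 4)) × (paths (4, 4) → (18, 10)) = C(8, 4) · C(20, 14) = 70 · 38760 = 2713200. Avoidance count = 13123110 − 2713200 = 10409910.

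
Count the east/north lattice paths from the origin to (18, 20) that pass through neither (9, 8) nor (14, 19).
Number of paths = 22869446710

Inclusion–exclusion. Total paths: C(38, 18) = 33578000610. Through P₁: C(17, 9)·C(21, 9) = 7145438300. Through P₂: C(33, 14)·C(5, 4) = 4094046000. Since P₁ is strictly southwest of P₂, a monotone path through both must visit P₁ then P₂; paths through both = C(17, 9)·C(16, 5)·C(5, 4) = 530930400. Avoid both = 33578000610 − 7145438300 − 4094046000 + 530930400 = 22869446710.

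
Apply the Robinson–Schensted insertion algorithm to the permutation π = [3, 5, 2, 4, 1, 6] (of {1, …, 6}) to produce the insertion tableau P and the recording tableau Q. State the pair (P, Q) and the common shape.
P = [1, 4, 6] / [2, 5] / [3];  Q = [1, 2, 6] / [3, 4] / [5];  common shape = (3, 2, 1)

Row-insert the values π_1, π_2, … into P one at a time, bumping the leftmost entry strictly greater than the inserted value down to the next row. The recording tableau Q records, in position (i, j), the step at which that cell was added to P.
  Insert 3 (step 1): P = [3];  Q = [1]
  Insert 5 (step 2): P = [3, 5];  Q = [1, 2]
  Insert 2 (step 3): P = [2, 5] / [3];  Q = [1, 2] / [3]
  Insert 4 (step 4): P = [2, 4] / [3, 5];  Q = [1, 2] / [3, 4]
  Insert 1 (step 5): P = [1, 4] / [2, 5] / [3];  Q = [1, 2] / [3, 4] / [5]
  Insert 6 (step 6): P = [1, 4, 6] / [2, 5] / [3];  Q = [1, 2, 6] / [3, 4] / [5]
Final shape: (3, 2, 1).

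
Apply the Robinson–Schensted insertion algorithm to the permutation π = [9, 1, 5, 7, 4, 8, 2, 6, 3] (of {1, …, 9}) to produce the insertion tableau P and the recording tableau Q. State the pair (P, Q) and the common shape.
P = [1, 2, 3, 8] / [4, 6] / [5, 7] / [9];  Q = [1, 3, 4, 6] / [2, 8] / [5, 9] / [7];  common shape = (4, 2, 2, 1)

Row-insert the values π_1, π_2, … into P one at a time, bumping the leftmost entry strictly greater than the inserted value down to the next row. The recording tableau Q records, in position (i, j), the step at which that cell was added to P.
  Insert 9 (step 1): P = [9];  Q = [1]
  Insert 1 (step 2): P = [1] / [9];  Q = [1] / [2]
  Insert 5 (step 3): P = [1, 5] / [9];  Q = [1, 3] / [2]
  Insert 7 (step 4): P = [1, 5, 7] / [9];  Q = [1, 3, 4] / [2]
  Insert 4 (step 5): P = [1, 4, 7] / [5] / [9];  Q = [1, 3, 4] / [2] / [5]
  Insert 8 (step 6): P = [1, 4, 7, 8] / [5] / [9];  Q = [1, 3, 4, 6] / [2] / [5]
  Insert 2 (step 7): P = [1, 2, 7, 8] / [4] / [5] / [9];  Q = [1, 3, 4, 6] / [2] / [5] / [7]
  Insert 6 (step 8): P = [1, 2, 6, 8] / [4, 7] / [5] / [9];  Q = [1, 3, 4, 6] / [2, 8] / [5] / [7]
  Insert 3 (step 9): P = [1, 2, 3, 8] / [4, 6] / [5, 7] / [9];  Q = [1, 3, 4, 6] / [2, 8] / [5, 9] / [7]
Final shape: (4, 2, 2, 1).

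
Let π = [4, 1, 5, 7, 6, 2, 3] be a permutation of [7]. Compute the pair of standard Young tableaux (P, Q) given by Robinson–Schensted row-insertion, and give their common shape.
P = [1, 2, 3] / [4, 5, 6] / [7];  Q = [1, 3, 4] / [2, 5, 7] / [6];  common shape = (3, 3, 1)

Row-insert the values π_1, π_2, … into P one at a time, bumping the leftmost entry strictly greater than the inserted value down to the next row. The recording tableau Q records, in position (i, j), the step at which that cell was added to P.
  Insert 4 (step 1): P = [4];  Q = [1]
  Insert 1 (step 2): P = [1] / [4];  Q = [1] / [2]
  Insert 5 (step 3): P = [1, 5] / [4];  Q = [1, 3] / [2]
  Insert 7 (step 4): P = [1, 5, 7] / [4];  Q = [1, 3, 4] / [2]
  Insert 6 (step 5): P = [1, 5, 6] / [4, 7];  Q = [1, 3, 4] / [2, 5]
  Insert 2 (step 6): P = [1, 2, 6] / [4, 5] / [7];  Q = [1, 3, 4] / [2, 5] / [6]
  Insert 3 (step 7): P = [1, 2, 3] / [4, 5, 6] / [7];  Q = [1, 3, 4] / [2, 5, 7] / [6]
Final shape: (3, 3, 1).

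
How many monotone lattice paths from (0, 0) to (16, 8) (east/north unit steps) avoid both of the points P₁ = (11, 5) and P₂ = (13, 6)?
Number of paths = 350583

Inclusion–exclusion. Total paths: C(24, 16) = 735471. Through P₁: C(16, 11)·C(8, 5) = 244608. Through P₂: C(19, 13)·C(5, 3) = 271320. Since P₁ is strictly southwest of P₂, a monotone path through both must visit P₁ then P₂; paths through both = C(16, 11)·C(3, 2)·C(5, 3) = 131040. Avoid both = 735471 − 244608 − 271320 + 131040 = 350583.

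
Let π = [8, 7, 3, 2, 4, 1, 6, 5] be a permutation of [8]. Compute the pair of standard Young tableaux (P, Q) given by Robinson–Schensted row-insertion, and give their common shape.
P = [1, 4, 5] / [2, 6] / [3] / [7] / [8];  Q = [1, 5, 7] / [2, 8] / [3] / [4] / [6];  common shape = (3, 2, 1, 1, 1)

Row-insert the values π_1, π_2, … into P one at a time, bumping the leftmost entry strictly greater than the inserted value down to the next row. The recording tableau Q records, in position (i, j), the step at which that cell was added to P.
  Insert 8 (step 1): P = [8];  Q = [1]
  Insert 7 (step 2): P = [7] / [8];  Q = [1] / [2]
  Insert 3 (step 3): P = [3] / [7] / [8];  Q = [1] / [2] / [3]
  Insert 2 (step 4): P = [2] / [3] / [7] / [8];  Q = [1] / [2] / [3] / [4]
  Insert 4 (step 5): P = [2, 4] / [3] / [7] / [8];  Q = [1, 5] / [2] / [3] / [4]
  Insert 1 (step 6): P = [1, 4] / [2] / [3] / [7] / [8];  Q = [1, 5] / [2] / [3] / [4] / [6]
  Insert 6 (step 7): P = [1, 4, 6] / [2] / [3] / [7] / [8];  Q = [1, 5, 7] / [2] / [3] / [4] / [6]
  Insert 5 (step 8): P = [1, 4, 5] / [2, 6] / [3] / [7] / [8];  Q = [1, 5, 7] / [2, 8] / [3] / [4] / [6]
Final shape: (3, 2, 1, 1, 1).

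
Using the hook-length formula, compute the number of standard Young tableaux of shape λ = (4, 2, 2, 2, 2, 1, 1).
# SYT of shape (4, 2, 2, 2, 2, 1, 1) = 15444

Hook-length formula: f^λ = n! / Π hook(c), product over all cells c of the Young diagram. For λ = (4, 2, 2, 2, 2, 1, 1), n = 14 boxes. Hook lengths by row (left-to-right, top-to-bottom): [10, 7, 2, 1]; [7, 4]; [6, 3]; [5, 2]; [4, 1]; [2]; [1]. Product of hooks = 5644800. So f^λ = 14! / 5644800 = 87178291200 / 5644800 = 15444.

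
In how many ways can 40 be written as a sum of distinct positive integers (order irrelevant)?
q(40) = 1113

A partition into distinct parts is a strictly decreasing sequence summing to n. The recurrence d(n, m) = d(n, m−1) + d(n−m, m−1) (use part m at most once) with q(n) = d(n, n) gives q(40) = 1113. (Euler's theorem: # distinct-part partitions = # odd-part partitions.)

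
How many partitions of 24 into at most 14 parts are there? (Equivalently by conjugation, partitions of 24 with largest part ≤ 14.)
p(24, parts ≤ 14) = 1478

Use the recurrence p(n, m) = p(n, m−1) + p(n−m, m): either the largest part is < m (count p(n, m−1)) or the largest part is exactly m (remove one copy of m, count p(n−m, m)). With p(0, ·) = 1 this gives p(24, parts ≤ 14) = 1478. (By conjugating Young diagrams, this also counts partitions of 24 into at most 14 parts.)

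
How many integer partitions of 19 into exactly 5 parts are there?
p(19, 5 parts) = 70

Partitions of n into exactly k parts are in bijection with partitions of n − k into at most k parts (subtract 1 from each part). So p(19, exactly 5) = p(14, parts ≤ 5). Computing via the recurrence p(m, j) = p(m, j−1) + p(m−j, j) gives 70.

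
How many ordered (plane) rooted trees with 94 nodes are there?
C_93 = 60960876535340415751462563580829648891969728907438000

These ordered rooted trees are counted by the Catalan number C_n = (1/(n + 1)) · C(2n, n). For n = 93: C_93 = (1/94) · C(186, 93) = 5730322394321999080637480976597986995845154517299172000/94 = 60960876535340415751462563580829648891969728907438000.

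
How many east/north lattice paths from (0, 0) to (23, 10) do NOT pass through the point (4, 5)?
Number of paths = 87205536

Total paths from (0, 0) to (23, 10): C(33, 23) = 92561040. Paths through (4, 5): (paths (0, 0) → (4, 5)) × (paths (4, 5) → (23, 10)) = C(9, 4) · C(24, 19) = 126 · 42504 = 5355504. Avoidance count = 92561040 − 5355504 = 87205536.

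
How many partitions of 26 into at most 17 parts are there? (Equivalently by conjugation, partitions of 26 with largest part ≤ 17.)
p(26, parts ≤ 17) = 2369

Use the recurrence p(n, m) = p(n, m−1) + p(n−m, m): either the largest part is < m (count p(n, m−1)) or the largest part is exactly m (remove one copy of m, count p(n−m, m)). With p(0, ·) = 1 this gives p(26, parts ≤ 17) = 2369. (By conjugating Young diagrams, this also counts partitions of 26 into at most 17 parts.)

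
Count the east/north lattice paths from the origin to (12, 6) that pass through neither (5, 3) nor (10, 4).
Number of paths = 7854

Inclusion–exclusion. Total paths: C(18, 12) = 18564. Through P₁: C(8, 5)·C(10, 7) = 6720. Through P₂: C(14, 10)·C(4, 2) = 6006. Since P₁ is strictly southwest of P₂, a monotone path through both must visit P₁ then P₂; paths through both = C(8, 5)·C(6, 5)·C(4, 2) = 2016. Avoid both = 18564 − 6720 − 6006 + 2016 = 7854.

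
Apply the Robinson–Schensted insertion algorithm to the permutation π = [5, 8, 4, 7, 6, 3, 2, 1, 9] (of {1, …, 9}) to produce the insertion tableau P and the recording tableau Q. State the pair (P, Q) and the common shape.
P = [1, 6, 9] / [2, 7] / [3] / [4] / [5] / [8];  Q = [1, 2, 9] / [3, 4] / [5] / [6] / [7] / [8];  common shape = (3, 2, 1, 1, 1, 1)

Row-insert the values π_1, π_2, … into P one at a time, bumping the leftmost entry strictly greater than the inserted value down to the next row. The recording tableau Q records, in position (i, j), the step at which that cell was added to P.
  Insert 5 (step 1): P = [5];  Q = [1]
  Insert 8 (step 2): P = [5, 8];  Q = [1, 2]
  Insert 4 (step 3): P = [4, 8] / [5];  Q = [1, 2] / [3]
  Insert 7 (step 4): P = [4, 7] / [5, 8];  Q = [1, 2] / [3, 4]
  Insert 6 (step 5): P = [4, 6] / [5, 7] / [8];  Q = [1, 2] / [3, 4] / [5]
  Insert 3 (step 6): P = [3, 6] / [4, 7] / [5] / [8];  Q = [1, 2] / [3, 4] / [5] / [6]
  Insert 2 (step 7): P = [2, 6] / [3, 7] / [4] / [5] / [8];  Q = [1, 2] / [3, 4] / [5] / [6] / [7]
  Insert 1 (step 8): P = [1, 6] / [2, 7] / [3] / [4] / [5] / [8];  Q = [1, 2] / [3, 4] / [5] / [6] / [7] / [8]
  Insert 9 (step 9): P = [1, 6, 9] / [2, 7] / [3] / [4] / [5] / [8];  Q = [1, 2, 9] / [3, 4] / [5] / [6] / [7] / [8]
Final shape: (3, 2, 1, 1, 1, 1).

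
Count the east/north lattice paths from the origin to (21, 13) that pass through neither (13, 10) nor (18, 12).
Number of paths = 489341514

Inclusion–exclusion. Total paths: C(34, 21) = 927983760. Through P₁: C(23, 13)·C(11, 8) = 188770890. Through P₂: C(30, 18)·C(4, 3) = 345972900. Since P₁ is strictly southwest of P₂, a monotone path through both must visit P₁ then P₂; paths through both = C(23, 13)·C(7, 5)·C(4, 3) = 96101544. Avoid both = 927983760 − 188770890 − 345972900 + 96101544 = 489341514.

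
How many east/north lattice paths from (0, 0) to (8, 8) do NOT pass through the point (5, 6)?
Number of paths = 8250

Total paths from (0, 0) to (8, 8): C(16, 8) = 12870. Paths through (5, 6): (paths (0, 0) → (5, 6)) × (paths (5, 6) → (8, 8)) = C(11, 5) · C(5, 3) = 462 · 10 = 4620. Avoidance count = 12870 − 4620 = 8250.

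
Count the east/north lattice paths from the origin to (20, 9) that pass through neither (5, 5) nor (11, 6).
Number of paths = 6703613

Inclusion–exclusion. Total paths: C(29, 20) = 10015005. Through P₁: C(10, 5)·C(19, 15) = 976752. Through P₂: C(17, 11)·C(12, 9) = 2722720. Since P₁ is strictly southwest of P₂, a monotone path through both must visit P₁ then P₂; paths through both = C(10, 5)·C(7, 6)·C(12, 9) = 388080. Avoid both = 10015005 − 976752 − 2722720 + 388080 = 6703613.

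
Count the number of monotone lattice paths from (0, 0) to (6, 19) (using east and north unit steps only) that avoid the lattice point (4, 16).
Number of paths = 128650

Total paths from (0, 0) to (6, 19): C(25, 6) = 177100. Paths through (4, 16): (paths (0, 0) → (4, 16)) × (paths (4, 16) → (6, 19)) = C(20, 4) · C(5, 2) = 4845 · 10 = 48450. Avoidance count = 177100 − 48450 = 128650.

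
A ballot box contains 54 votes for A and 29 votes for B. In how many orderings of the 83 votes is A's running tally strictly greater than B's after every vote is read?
Strict-lead orderings = 5822503531254673098000

Total orderings of the 83 votes with 54 for A: C(83, 54) = 19330711723765514685360. By the Bertrand ballot formula (Cycle Lemma / reflection principle), the number of orderings in which A is strictly ahead of B throughout is (p − q)/(p + q) · C(p + q, p) = (54 − 29)/(54 + 29) · 19330711723765514685360 = 5822503531254673098000.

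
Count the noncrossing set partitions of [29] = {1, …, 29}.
C_29 = 1002242216651368

These noncrossing partitions are counted by the Catalan number C_n = (1/(n + 1)) · C(2n, n). For n = 29: C_29 = (1/30) · C(58, 29) = 30067266499541040/30 = 1002242216651368.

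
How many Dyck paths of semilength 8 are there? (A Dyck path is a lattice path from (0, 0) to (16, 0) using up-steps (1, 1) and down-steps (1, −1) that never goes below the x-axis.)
C_8 = 1430

These Dyck paths are counted by the Catalan number C_n = (1/(n + 1)) · C(2n, n). For n = 8: C_8 = (1/9) · C(16, 8) = 12870/9 = 1430.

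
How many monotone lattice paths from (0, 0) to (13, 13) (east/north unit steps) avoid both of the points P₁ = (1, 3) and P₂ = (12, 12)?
Number of paths = 3749384

Inclusion–exclusion. Total paths: C(26, 13) = 10400600. Through P₁: C(4, 1)·C(22, 12) = 2586584. Through P₂: C(24, 12)·C(2, 1) = 5408312. Since P₁ is strictly southwest of P₂, a monotone path through both must visit P₁ then P₂; paths through both = C(4, 1)·C(20, 11)·C(2, 1) = 1343680. Avoid both = 10400600 − 2586584 − 5408312 + 1343680 = 3749384.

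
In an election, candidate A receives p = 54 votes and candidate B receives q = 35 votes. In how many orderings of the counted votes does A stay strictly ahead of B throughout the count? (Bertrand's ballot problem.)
Strict-lead orderings = 1477427589907020449807208

Total orderings of the 89 votes with 54 for A: C(89, 54) = 6920581868511832633307448. By the Bertrand ballot formula (Cycle Lemma / reflection principle), the number of orderings in which A is strictly ahead of B throughout is (p − q)/(p + q) · C(p + q, p) = (54 − 35)/(54 + 35) · 6920581868511832633307448 = 1477427589907020449807208.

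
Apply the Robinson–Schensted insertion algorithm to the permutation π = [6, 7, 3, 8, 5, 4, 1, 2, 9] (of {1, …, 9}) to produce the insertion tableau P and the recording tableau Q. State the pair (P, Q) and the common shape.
P = [1, 2, 8, 9] / [3, 4] / [5, 7] / [6];  Q = [1, 2, 4, 9] / [3, 5] / [6, 8] / [7];  common shape = (4, 2, 2, 1)

Row-insert the values π_1, π_2, … into P one at a time, bumping the leftmost entry strictly greater than the inserted value down to the next row. The recording tableau Q records, in position (i, j), the step at which that cell was added to P.
  Insert 6 (step 1): P = [6];  Q = [1]
  Insert 7 (step 2): P = [6, 7];  Q = [1, 2]
  Insert 3 (step 3): P = [3, 7] / [6];  Q = [1, 2] / [3]
  Insert 8 (step 4): P = [3, 7, 8] / [6];  Q = [1, 2, 4] / [3]
  Insert 5 (step 5): P = [3, 5, 8] / [6, 7];  Q = [1, 2, 4] / [3, 5]
  Insert 4 (step 6): P = [3, 4, 8] / [5, 7] / [6];  Q = [1, 2, 4] / [3, 5] / [6]
  Insert 1 (step 7): P = [1, 4, 8] / [3, 7] / [5] / [6];  Q = [1, 2, 4] / [3, 5] / [6] / [7]
  Insert 2 (step 8): P = [1, 2, 8] / [3, 4] / [5, 7] / [6];  Q = [1, 2, 4] / [3, 5] / [6, 8] / [7]
  Insert 9 (step 9): P = [1, 2, 8, 9] / [3, 4] / [5, 7] / [6];  Q = [1, 2, 4, 9] / [3, 5] / [6, 8] / [7]
Final shape: (4, 2, 2, 1).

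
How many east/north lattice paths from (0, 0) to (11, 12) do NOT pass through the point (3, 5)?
Number of paths = 991718

Total paths from (0, 0) to (11, 12): C(23, 11) = 1352078. Paths through (3, 5): (paths (0, 0) → (3, 5)) × (paths (3, 5) → (11, 12)) = C(8, 3) · C(15, 8) = 56 · 6435 = 360360. Avoidance count = 1352078 − 360360 = 991718.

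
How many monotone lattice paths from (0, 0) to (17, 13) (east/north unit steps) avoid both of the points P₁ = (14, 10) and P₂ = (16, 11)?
Number of paths = 59072349

Inclusion–exclusion. Total paths: C(30, 17) = 119759850. Through P₁: C(24, 14)·C(6, 3) = 39225120. Through P₂: C(27, 16)·C(3, 1) = 39113685. Since P₁ is strictly southwest of P₂, a monotone path through both must visit P₁ then P₂; paths through both = C(24, 14)·C(3, 2)·C(3, 1) = 17651304. Avoid both = 119759850 − 39225120 − 39113685 + 17651304 = 59072349.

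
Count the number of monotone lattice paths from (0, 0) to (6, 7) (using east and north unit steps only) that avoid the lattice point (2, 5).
Number of paths = 1401

Total paths from (0, 0) to (6, 7): C(13, 6) = 1716. Paths through (2, 5): (paths (0, 0) → (2, 5)) × (paths (2, 5) → (6, 7)) = C(7, 2) · C(6, 4) = 21 · 15 = 315. Avoidance count = 1716 − 315 = 1401.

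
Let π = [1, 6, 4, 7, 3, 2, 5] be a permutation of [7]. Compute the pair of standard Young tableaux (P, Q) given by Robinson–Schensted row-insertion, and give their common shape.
P = [1, 2, 5] / [3, 7] / [4] / [6];  Q = [1, 2, 4] / [3, 7] / [5] / [6];  common shape = (3, 2, 1, 1)

Row-insert the values π_1, π_2, … into P one at a time, bumping the leftmost entry strictly greater than the inserted value down to the next row. The recording tableau Q records, in position (i, j), the step at which that cell was added to P.
  Insert 1 (step 1): P = [1];  Q = [1]
  Insert 6 (step 2): P = [1, 6];  Q = [1, 2]
  Insert 4 (step 3): P = [1, 4] / [6];  Q = [1, 2] / [3]
  Insert 7 (step 4): P = [1, 4, 7] / [6];  Q = [1, 2, 4] / [3]
  Insert 3 (step 5): P = [1, 3, 7] / [4] / [6];  Q = [1, 2, 4] / [3] / [5]
  Insert 2 (step 6): P = [1, 2, 7] / [3] / [4] / [6];  Q = [1, 2, 4] / [3] / [5] / [6]
  Insert 5 (step 7): P = [1, 2, 5] / [3, 7] / [4] / [6];  Q = [1, 2, 4] / [3, 7] / [5] / [6]
Final shape: (3, 2, 1, 1).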